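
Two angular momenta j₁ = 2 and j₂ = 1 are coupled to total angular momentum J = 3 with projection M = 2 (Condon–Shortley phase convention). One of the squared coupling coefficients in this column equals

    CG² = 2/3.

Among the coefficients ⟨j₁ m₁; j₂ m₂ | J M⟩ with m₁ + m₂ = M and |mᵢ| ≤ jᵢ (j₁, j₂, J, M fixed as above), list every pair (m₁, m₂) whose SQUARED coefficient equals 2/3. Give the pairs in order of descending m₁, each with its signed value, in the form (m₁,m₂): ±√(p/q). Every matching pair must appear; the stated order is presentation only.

Admissible pairs with m₁+m₂ = M = 2: (1,1), (2,0)
  (m₁,m₂)=(2,0): CG² = 1/3, CG = +√(1/3)
  (m₁,m₂)=(1,1): CG² = 2/3, CG = +√(2/3)   ← matches the target
Pairs with CG² = 2/3: (1,1): +√(2/3)

(1,1): +√(2/3)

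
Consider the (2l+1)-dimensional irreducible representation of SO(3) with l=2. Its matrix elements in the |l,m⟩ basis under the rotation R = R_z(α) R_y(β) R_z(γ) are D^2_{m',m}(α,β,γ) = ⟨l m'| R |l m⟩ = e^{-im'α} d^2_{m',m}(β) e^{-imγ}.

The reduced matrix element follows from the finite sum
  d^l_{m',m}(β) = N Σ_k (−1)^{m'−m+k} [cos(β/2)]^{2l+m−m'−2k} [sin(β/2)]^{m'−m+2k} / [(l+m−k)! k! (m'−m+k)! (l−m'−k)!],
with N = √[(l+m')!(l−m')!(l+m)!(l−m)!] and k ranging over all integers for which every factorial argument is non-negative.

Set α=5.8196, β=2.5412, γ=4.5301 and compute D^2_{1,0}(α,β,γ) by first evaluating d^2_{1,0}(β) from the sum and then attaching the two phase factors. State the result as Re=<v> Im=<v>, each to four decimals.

Re=0.5107 Im=0.2553

First d^2_{1,0}(β=2.5412), then the phase factors e^{-i(1)α} and e^{-i(0)γ}:
With c≡cos(β/2)=0.295708 and s≡sin(β/2)=0.955278, N=[6·1·2·2]^{1/2}=4.898979
k∈{0,1} keeps every argument non-negative
  k=0: (−1)^1·4.8990/(2)·0.2957^3·0.9553^1 = -0.060505
  k=1: (−1)^2·4.8990/(2)·0.2957^1·0.9553^3 = +0.631434
d^2_{1,0}(2.5412) = -0.060505 +0.631434 = +0.570929
Attach z-rotation phases: D = e^{-i(1)(5.8196)}·(+0.570929)·e^{-i(0)(4.5301)} = +0.510670+0.255295i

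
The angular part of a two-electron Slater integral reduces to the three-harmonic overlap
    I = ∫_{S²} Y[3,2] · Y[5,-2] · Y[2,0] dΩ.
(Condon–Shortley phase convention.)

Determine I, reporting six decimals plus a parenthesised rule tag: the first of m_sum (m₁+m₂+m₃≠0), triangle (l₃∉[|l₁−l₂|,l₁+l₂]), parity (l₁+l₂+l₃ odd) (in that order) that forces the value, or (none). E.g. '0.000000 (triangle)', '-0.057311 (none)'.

Rules hold: Σm=0, L=10 even, 2≤2≤8.
N = 7·11·5 = 385
Δ = 6!·0!·4!/11! = 1/2310
Racah Σ t=3..3: t=3:−1/144 = -1/144
⇒ 3j(3 5 2; 0 0 0)² = 10/231, sgn -1
Racah Σ t=1..1: t=1:−1/480 = -1/480
⇒ 3j(3 5 2; 2 -2 0)² = 3/110, sgn -1
4πI² = N·(3j₀)²·(3jₘ)² = 5/11
I = +1·√(0.454545/4π) = 0.19018827
No selection rule forces the value: the integral is nonzero (none).

0.190188 (none)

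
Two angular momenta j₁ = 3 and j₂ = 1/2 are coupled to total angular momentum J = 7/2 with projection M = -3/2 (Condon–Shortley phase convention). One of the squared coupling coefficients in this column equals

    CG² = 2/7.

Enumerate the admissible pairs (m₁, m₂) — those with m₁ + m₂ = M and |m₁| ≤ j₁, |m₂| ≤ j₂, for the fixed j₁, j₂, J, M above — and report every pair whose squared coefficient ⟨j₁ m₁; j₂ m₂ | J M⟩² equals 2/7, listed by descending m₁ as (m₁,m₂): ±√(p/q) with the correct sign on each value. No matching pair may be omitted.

Admissible pairs with m₁+m₂ = M = -3/2: (-2,1/2), (-1,-1/2)
  (m₁,m₂)=(-1,-1/2): CG² = 5/7, CG = +√(5/7)
  (m₁,m₂)=(-2,1/2): CG² = 2/7, CG = +√(2/7)   ← matches the target
Pairs with CG² = 2/7: (-2,1/2): +√(2/7)

(-2,1/2): +√(2/7)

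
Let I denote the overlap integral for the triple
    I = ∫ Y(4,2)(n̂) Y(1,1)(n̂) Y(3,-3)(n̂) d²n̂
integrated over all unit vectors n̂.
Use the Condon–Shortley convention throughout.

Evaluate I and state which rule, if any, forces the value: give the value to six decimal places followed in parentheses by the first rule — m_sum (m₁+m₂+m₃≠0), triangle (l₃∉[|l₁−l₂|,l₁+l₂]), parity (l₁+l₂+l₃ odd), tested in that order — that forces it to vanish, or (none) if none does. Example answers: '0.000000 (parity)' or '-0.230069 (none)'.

Checks pass: Σm=0; 8 even; l₃=3∈[3,5].
(2·4+1)(2·1+1)(2·3+1) = 189
Δ: 2! 6! 0! / 9! → 1/252
sum: t=1:−1/36 = -1/36
3j²(4 1 3; 0 0 0) = Δ·Π!·Σ² = 4/63  (sign +1)
sum: t=2:+1/1440 = 1/1440
3j²(4 1 3; 2 1 -3) = Δ·Π!·Σ² = 1/252  (sign +1)
combine: 4πI² = 189·4/63·1/252 = 1/21
take √, sign +1: I = 0.06155813
No selection rule forces the value: the integral is nonzero (none).

0.061558 (none)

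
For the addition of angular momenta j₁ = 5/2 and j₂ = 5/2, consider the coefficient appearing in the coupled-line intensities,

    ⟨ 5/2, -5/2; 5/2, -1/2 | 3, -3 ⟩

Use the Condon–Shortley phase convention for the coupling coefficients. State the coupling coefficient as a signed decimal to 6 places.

+0.527046  (= +√(5/18))

triangle: 2!·3!·3!/9! = 72/362880
(j±m)!: 0!·5!·2!·3!·0!·6! = 1036800
prefactor² = (2J+1)·Δ·N² = 1440
  k=2: +1/(2!·0!·3!·0!·0!·3!) = 1/72
Σ = 1/72  ⇒  CG² = 1440·(1/72)² = 5/18
CG = +√(5/18) = +0.527046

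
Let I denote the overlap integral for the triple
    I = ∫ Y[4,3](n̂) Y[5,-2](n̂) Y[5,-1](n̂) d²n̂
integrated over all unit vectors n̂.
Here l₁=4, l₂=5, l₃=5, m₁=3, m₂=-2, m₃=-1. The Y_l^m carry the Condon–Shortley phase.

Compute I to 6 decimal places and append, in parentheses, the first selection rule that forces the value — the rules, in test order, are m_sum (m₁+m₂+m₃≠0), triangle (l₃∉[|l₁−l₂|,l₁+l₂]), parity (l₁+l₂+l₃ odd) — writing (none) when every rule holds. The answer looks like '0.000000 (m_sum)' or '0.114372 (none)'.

-0.048522 (none)

Checks pass: Σm=0; 14 even; l₃=5∈[1,9].
(2·4+1)(2·5+1)(2·5+1) = 1089
Δ: 4! 4! 6! / 15! → 1/3153150
sum: t=0:+1/69120 t=1:−1/1728 t=2:+1/576 t=3:−1/1728 t=4:+1/69120 = 7/11520
3j²(4 5 5; 0 0 0) = Δ·Π!·Σ² = 2/143  (sign -1)
sum: t=0:+1/5184 t=1:−1/6912 = 1/20736
3j²(4 5 5; 3 -2 -1) = Δ·Π!·Σ² = 5/2574  (sign +1)
combine: 4πI² = 1089·2/143·5/2574 = 5/169
take √, sign -1: I = -0.04852178
No selection rule forces the value: the integral is nonzero (none).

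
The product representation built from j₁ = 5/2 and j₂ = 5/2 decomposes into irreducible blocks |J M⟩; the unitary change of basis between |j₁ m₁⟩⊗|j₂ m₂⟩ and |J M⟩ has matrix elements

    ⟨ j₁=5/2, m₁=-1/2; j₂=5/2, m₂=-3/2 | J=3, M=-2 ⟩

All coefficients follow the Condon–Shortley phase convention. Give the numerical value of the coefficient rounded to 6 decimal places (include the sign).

triangle: 2!×3!×3!/9! = 72/362880
(j±m)!: 2!×3!×1!×4!×1!×5! = 34560
prefactor² = (2J+1)×Δ×N² = 48
  k=0: +1/(0!×2!×3!×1!×0!×2!) = 1/24
  k=1: −1/(1!×1!×2!×0!×1!×3!) = -1/12
Σ = -1/24  ⇒  CG² = 48×(-1/24)² = 1/12
CG = −√(1/12) = -0.288675

-0.288675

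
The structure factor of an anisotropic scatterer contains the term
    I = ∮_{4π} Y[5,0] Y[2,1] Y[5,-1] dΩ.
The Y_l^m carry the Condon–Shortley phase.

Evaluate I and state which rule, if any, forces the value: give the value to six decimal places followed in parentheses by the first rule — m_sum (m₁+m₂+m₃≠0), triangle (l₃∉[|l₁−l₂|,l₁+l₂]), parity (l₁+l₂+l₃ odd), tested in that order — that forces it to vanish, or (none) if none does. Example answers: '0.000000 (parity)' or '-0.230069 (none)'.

Rules hold: Σm=0, L=12 even, 3≤5≤7.
N = 11·5·11 = 605
Δ = 2!·8!·2!/13! = 1/38610
Racah Σ t=0..2: t=0:+1/2880 t=1:−1/576 t=2:+1/2880 = -1/960
⇒ 3j(5 2 5; 0 0 0)² = 10/429, sgn +1
Racah Σ t=1..2: t=1:−1/1152 t=2:+1/1440 = -1/5760
⇒ 3j(5 2 5; 0 1 -1)² = 1/858, sgn -1
4πI² = N·(3j₀)²·(3jₘ)² = 25/1521
I = -1·√(0.0164366/4π) = -0.03616600
No selection rule forces the value: the integral is nonzero (none).

-0.036166 (none)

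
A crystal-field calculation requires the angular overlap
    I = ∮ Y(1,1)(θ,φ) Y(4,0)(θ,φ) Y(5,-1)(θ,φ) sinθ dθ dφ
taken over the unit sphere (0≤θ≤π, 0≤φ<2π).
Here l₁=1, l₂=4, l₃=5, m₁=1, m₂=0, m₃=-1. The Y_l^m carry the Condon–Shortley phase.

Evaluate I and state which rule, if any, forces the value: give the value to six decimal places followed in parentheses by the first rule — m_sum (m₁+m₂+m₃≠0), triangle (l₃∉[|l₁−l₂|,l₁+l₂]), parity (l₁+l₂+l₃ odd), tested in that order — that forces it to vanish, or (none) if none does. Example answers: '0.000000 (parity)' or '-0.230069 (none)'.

-0.190188 (none)

m-sum 0 ✓  L=10 even ✓  3≤5≤5 ✓
Π(2lᵢ+1) = 3×9×11 = 297
triangle coeff Δ(1,4,5) = 1/495
Σ_t [0,0]: t=0:+1/576 = 1/576
(3j)²=5/99 [(1 4 5; 0 0 0)], sign=-1
Σ_t [0,0]: t=0:+1/1152 = 1/1152
(3j)²=1/33 [(1 4 5; 1 0 -1)], sign=+1
⇒ 4πI² = 5/11
I = (-1)√(5/11/(4π)) = -0.19018827
No selection rule forces the value: the integral is nonzero (none).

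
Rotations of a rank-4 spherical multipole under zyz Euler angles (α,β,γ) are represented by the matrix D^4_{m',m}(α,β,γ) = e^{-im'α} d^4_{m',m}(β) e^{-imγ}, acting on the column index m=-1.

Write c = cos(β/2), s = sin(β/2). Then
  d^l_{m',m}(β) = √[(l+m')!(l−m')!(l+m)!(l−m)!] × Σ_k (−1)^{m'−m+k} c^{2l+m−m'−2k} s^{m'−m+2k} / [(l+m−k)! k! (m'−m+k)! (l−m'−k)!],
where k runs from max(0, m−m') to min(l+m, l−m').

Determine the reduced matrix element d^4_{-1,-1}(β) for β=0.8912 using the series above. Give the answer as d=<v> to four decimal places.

d^4_{-1,-1}(β=0.8912) via the finite sum:
Half-angle: c=0.902352, s=0.430999. N=√(6·120·6·120)=720.000000
k∈{0,1,2,3} keeps every argument non-negative
  k=0: (−1)^0·720.0000/(720)·0.9024^8·0.4310^0 = +0.439550
  k=1: (−1)^1·720.0000/(48)·0.9024^6·0.4310^2 = -1.504184
  k=2: (−1)^2·720.0000/(24)·0.9024^4·0.4310^4 = +0.686329
  k=3: (−1)^3·720.0000/(72)·0.9024^2·0.4310^6 = -0.052193
d^4_{-1,-1}(0.8912) = +0.439550 -1.504184 +0.686329 -0.052193 = -0.430498

d=-0.4305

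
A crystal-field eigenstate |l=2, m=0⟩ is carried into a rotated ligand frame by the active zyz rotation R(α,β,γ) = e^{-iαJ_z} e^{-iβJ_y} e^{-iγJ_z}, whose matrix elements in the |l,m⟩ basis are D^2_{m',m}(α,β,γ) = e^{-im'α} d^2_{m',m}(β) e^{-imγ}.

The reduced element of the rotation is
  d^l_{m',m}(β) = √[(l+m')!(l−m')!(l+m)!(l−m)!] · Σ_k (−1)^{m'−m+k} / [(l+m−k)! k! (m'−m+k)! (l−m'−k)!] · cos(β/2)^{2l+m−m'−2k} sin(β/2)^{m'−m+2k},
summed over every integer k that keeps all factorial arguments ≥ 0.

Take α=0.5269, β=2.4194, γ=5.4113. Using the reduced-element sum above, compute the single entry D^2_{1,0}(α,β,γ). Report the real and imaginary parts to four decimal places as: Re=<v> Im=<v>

Re=0.5251 Im=-0.3055

D^2_{1,0}(0.5269,2.4194,5.4113) = e^{-i·1·0.5269}·d^2_{1,0}(2.4194)·e^{-i·0·5.4113}. Compute d first:
c=cos(2.419400/2)=0.353300, s=sin(2.419400/2)=0.935510; N=√[6·1·2·2]=4.898979
Admissible k: 0..1 (factorial args all ≥0)
  k=0: (−1)^1·4.8990/(2)·0.3533^3·0.9355^1 = -0.101054
  k=1: (−1)^2·4.8990/(2)·0.3533^1·0.9355^3 = +0.708541
d^2_{1,0}(2.4194) = -0.101054 +0.708541 = +0.607486
Phases: e^{-i·(1)·0.5269}=+0.864370-0.502856i, e^{-i·(0)·5.4113}=+1.000000+0.000000i ⇒ D=+0.525093-0.305478i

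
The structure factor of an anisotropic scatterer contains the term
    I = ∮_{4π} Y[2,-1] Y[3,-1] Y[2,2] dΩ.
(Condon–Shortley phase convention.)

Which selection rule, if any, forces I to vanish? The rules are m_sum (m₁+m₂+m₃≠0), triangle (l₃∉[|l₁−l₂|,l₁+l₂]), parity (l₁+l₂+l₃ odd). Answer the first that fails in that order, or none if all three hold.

m₁+m₂+m₃ = -1 − 1 + 2 = 0  ✓
triangle: |2−3|=1 ≤ l₃=2 ≤ 2+3=5  ✓
parity: l₁+l₂+l₃ = 7 is odd  ✗

parity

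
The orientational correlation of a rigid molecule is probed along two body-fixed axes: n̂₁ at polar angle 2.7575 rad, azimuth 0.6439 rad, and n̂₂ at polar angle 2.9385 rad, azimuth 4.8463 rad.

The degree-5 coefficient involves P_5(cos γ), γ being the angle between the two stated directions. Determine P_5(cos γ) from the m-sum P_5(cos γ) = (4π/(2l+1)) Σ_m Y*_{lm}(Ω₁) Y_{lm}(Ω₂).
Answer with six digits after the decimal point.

-0.200124

Addition theorem: P_5(cos γ) = (4π/11) Σ_m Y*_{lm}(Ω₁) Y_{lm}(Ω₂), m = −5…5:
  term(m=-5) = (-0.000000, -0.000000)   from Y*(Ω₁)=(-0.003419, -0.000267), Y(Ω₂)=(0.000096, 0.000121)
  term(m=-4) = (-0.000029, 0.000057)   from Y*(Ω₁)=(0.022645, -0.014387), Y(Ω₂)=(-0.002046, 0.001214)
  term(m=-3) = (0.002655, -0.000108)   from Y*(Ω₁)=(-0.043297, 0.114715), Y(Ω₂)=(-0.008473, -0.019945)
  term(m=-2) = (-0.023120, -0.037641)   from Y*(Ω₁)=(-0.097263, -0.334467), Y(Ω₂)=(0.122298, -0.033560)
  term(m=-1) = (-0.116986, 0.209148)   from Y*(Ω₁)=(0.430242, 0.322950), Y(Ω₂)=(0.059474, 0.441475)
  term(m=+0) = (0.099781, 0.000000)   from Y*(Ω₁)=(-0.149518, -0.000000), Y(Ω₂)=(-0.667354, 0.000000)
  term(m=+1) = (-0.116986, -0.209148)   from Y*(Ω₁)=(-0.430242, 0.322950), Y(Ω₂)=(-0.059474, 0.441475)
  term(m=+2) = (-0.023120, 0.037641)   from Y*(Ω₁)=(-0.097263, 0.334467), Y(Ω₂)=(0.122298, 0.033560)
  term(m=+3) = (0.002655, 0.000108)   from Y*(Ω₁)=(0.043297, 0.114715), Y(Ω₂)=(0.008473, -0.019945)
  term(m=+4) = (-0.000029, -0.000057)   from Y*(Ω₁)=(0.022645, 0.014387), Y(Ω₂)=(-0.002046, -0.001214)
  term(m=+5) = (-0.000000, 0.000000)   from Y*(Ω₁)=(0.003419, -0.000267), Y(Ω₂)=(-0.000096, 0.000121)
Total Σ_m = (-0.175179, -0.000000). Multiply by 1.142397: (-0.200124, -0.000000). P_5(cos γ) = -0.200124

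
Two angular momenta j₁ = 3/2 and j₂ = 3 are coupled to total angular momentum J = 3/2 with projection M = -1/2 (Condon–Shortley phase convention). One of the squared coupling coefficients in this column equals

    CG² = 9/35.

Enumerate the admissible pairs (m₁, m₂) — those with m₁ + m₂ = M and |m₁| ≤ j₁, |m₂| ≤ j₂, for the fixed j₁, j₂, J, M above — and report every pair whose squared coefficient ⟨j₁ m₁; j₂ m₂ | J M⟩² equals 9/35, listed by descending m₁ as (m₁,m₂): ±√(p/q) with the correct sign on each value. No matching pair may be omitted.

(-1/2,0): +√(9/35)

Admissible pairs with m₁+m₂ = M = -1/2: (-3/2,1), (-1/2,0), (1/2,-1), (3/2,-2)
  (m₁,m₂)=(3/2,-2): CG² = 2/7, CG = +√(2/7)
  (m₁,m₂)=(1/2,-1): CG² = 12/35, CG = −√(12/35)
  (m₁,m₂)=(-1/2,0): CG² = 9/35, CG = +√(9/35)   ← matches the target
  (m₁,m₂)=(-3/2,1): CG² = 4/35, CG = −√(4/35)
Pairs with CG² = 9/35: (-1/2,0): +√(9/35)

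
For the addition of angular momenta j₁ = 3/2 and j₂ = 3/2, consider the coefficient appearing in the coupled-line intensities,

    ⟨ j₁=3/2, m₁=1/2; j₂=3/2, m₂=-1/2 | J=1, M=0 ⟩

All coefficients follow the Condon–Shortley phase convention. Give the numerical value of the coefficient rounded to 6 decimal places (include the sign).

√[3·2!1!1!/5! · 2!1!1!2!1!1!] = √(1/5)
  +(−1)^0/∏(0,2,1,1,0,0)! = 1/2  (running 1/2)
  +(−1)^1/∏(1,1,0,0,1,1)! = -1  (running -1/2)
⟨..|..⟩ = √(1/5)·(-1/2) = -0.223607

-0.223607  (= −√(1/20))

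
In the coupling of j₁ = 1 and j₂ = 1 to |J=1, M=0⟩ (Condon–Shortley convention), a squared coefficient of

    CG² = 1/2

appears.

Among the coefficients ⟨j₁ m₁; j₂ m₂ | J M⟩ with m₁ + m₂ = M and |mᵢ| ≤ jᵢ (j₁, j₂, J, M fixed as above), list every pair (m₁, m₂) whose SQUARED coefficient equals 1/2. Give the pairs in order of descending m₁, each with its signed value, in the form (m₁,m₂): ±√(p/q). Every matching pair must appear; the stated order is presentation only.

Admissible pairs with m₁+m₂ = M = 0: (-1,1), (0,0), (1,-1)
  (m₁,m₂)=(1,-1): CG² = 1/2, CG = +√(1/2)   ← matches the target
  (m₁,m₂)=(0,0): CG² = 0/1, CG = 0
  (m₁,m₂)=(-1,1): CG² = 1/2, CG = −√(1/2)   ← matches the target
Pairs with CG² = 1/2: (1,-1): +√(1/2); (-1,1): −√(1/2)

(1,-1): +√(1/2); (-1,1): −√(1/2)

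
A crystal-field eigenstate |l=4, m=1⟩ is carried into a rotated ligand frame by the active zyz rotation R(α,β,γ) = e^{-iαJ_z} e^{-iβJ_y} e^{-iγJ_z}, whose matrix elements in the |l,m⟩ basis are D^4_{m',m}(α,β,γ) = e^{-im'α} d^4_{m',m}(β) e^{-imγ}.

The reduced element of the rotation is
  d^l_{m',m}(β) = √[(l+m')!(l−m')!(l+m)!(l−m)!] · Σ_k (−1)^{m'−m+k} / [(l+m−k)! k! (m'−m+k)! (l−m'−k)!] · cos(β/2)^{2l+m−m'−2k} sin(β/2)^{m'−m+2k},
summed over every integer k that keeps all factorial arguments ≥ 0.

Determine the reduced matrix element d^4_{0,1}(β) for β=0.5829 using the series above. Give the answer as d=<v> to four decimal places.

d^4_{0,1}(β=0.5829) via the finite sum:
Half-angle: c=0.957828, s=0.287341. N=√(24·24·120·6)=643.987578
k: max(0,(1)−(0))=1 … min(4+(1),4−(0))=4
  k=1: (−1)^0·643.9876/(144)·0.9578^7·0.2873^1 = +0.950444
  k=2: (−1)^1·643.9876/(24)·0.9578^5·0.2873^3 = -0.513215
  k=3: (−1)^2·643.9876/(24)·0.9578^3·0.2873^5 = +0.046187
  k=4: (−1)^3·643.9876/(144)·0.9578^1·0.2873^7 = -0.000693
d^4_{0,1}(0.5829) = +0.950444 -0.513215 +0.046187 -0.000693 = +0.482724

d=0.4827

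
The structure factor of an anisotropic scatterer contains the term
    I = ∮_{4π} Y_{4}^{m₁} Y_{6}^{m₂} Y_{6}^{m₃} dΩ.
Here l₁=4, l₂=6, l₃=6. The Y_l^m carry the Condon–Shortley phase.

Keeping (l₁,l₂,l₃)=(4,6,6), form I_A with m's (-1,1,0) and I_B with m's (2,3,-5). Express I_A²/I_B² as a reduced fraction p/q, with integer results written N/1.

35/396

l's match ⇒ only the (l;m) 3-j factors differ between A and B.
A: triangle coeff Δ(4,6,6) = 1/15315300; Σ_t [1,4]: t=1:−1/207360 t=2:+1/17280 t=3:−1/13824 t=4:+1/103680 = -1/103680; (3j)²=10/7293 [(4 6 6; -1 1 0)], sign=-1
B: triangle coeff Δ(4,6,6) = 1/15315300; Σ_t [1,2]: t=1:−1/1451520 t=2:+1/483840 = 1/725760; (3j)²=24/1547 [(4 6 6; 2 3 -5)], sign=-1
I_A²/I_B² = (10/7293)/(24/1547) = 35/396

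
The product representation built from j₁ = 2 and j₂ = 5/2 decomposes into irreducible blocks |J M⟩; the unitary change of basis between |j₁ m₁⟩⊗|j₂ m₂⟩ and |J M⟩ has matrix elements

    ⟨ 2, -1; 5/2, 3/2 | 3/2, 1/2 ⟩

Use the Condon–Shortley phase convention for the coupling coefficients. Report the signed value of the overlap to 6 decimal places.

j₁+j₂−J=3  J+j₁−j₂=1  J−j₁+j₂=2  j₁+j₂+J+1=7
(j₁±m₁, j₂±m₂, J±M) = (1,3,4,1,2,1)
P² = 96/35
sum k=2..3:
  [2] +1/4 = 1/4
  [3] −1/6 = -1/6
S = 1/12
C² = P²·S² = 2/105 ; C = +0.138013

+0.138013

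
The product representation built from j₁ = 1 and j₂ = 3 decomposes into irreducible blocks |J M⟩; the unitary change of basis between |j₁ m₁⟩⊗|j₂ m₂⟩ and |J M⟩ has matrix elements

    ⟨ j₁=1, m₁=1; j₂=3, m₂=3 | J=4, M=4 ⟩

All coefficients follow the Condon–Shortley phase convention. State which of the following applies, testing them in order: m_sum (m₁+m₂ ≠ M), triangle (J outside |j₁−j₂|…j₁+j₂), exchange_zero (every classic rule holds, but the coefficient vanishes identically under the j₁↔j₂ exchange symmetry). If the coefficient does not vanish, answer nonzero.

nonzero

m-sum: m₁+m₂ = 1+3 = 4, M = 4  ✓
triangle: |j₁−j₂| = 2 ≤ J = 4 ≤ j₁+j₂ = 4  ✓
exchange: j₁≠j₂ or m₁≠m₂ — the exchange symmetry imposes no constraint here
value check: CG = +1 = +1.000000 ≠ 0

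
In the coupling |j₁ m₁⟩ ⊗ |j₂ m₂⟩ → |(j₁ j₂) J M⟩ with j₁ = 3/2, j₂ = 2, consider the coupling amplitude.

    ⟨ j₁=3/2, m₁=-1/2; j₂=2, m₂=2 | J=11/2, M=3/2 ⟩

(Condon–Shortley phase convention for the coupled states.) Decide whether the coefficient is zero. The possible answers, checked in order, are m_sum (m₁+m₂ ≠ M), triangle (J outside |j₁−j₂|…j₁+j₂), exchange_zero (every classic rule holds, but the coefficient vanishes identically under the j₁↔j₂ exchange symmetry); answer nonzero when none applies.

triangle

m-sum: m₁+m₂ = -1/2+2 = 3/2, M = 3/2  ✓
triangle: need |j₁−j₂| ≤ J ≤ j₁+j₂, i.e. J ∈ [1/2, 7/2]; J = 11/2 is outside ✗ ⇒ coefficient is 0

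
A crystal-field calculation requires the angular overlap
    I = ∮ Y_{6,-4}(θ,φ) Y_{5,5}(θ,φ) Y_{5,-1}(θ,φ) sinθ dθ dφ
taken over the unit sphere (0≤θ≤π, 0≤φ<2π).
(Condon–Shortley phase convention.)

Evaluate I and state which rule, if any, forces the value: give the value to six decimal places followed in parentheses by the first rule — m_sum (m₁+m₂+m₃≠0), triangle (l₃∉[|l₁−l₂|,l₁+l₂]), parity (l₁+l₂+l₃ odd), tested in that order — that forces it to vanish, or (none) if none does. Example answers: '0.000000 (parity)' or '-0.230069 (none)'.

0.178246 (none)

m-sum 0 ✓  L=16 even ✓  1≤5≤11 ✓
Π(2lᵢ+1) = 13×11×11 = 1573
triangle coeff Δ(6,5,5) = 1/28588560
Σ_t [1,5]: t=1:−1/345600 t=2:+1/13824 t=3:−1/5184 t=4:+1/13824 t=5:−1/345600 = -7/129600
(3j)²=80/7293 [(6 5 5; 0 0 0)], sign=+1
Σ_t [6,6]: t=6:+1/829440 = 1/829440
(3j)²=225/9724 [(6 5 5; -4 5 -1)], sign=+1
⇒ 4πI² = 1500/3757
I = (+1)√(1500/3757/(4π)) = 0.17824613
No selection rule forces the value: the integral is nonzero (none).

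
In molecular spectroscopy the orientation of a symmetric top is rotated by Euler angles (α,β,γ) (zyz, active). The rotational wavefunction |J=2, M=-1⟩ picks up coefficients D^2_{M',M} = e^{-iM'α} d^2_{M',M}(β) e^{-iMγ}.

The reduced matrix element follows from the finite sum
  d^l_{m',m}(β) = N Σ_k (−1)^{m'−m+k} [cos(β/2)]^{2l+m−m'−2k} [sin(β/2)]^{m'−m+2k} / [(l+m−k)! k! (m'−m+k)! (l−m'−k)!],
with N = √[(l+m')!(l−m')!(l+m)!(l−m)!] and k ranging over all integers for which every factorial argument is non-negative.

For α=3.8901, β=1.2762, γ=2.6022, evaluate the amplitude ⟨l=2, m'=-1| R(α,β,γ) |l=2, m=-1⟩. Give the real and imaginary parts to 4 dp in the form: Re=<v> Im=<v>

Re=-0.2646 Im=-0.0562

First d^2_{-1,-1}(β=1.2762), then the phase factors e^{-i(-1)α} and e^{-i(-1)γ}:
Half-angle: c=0.803229, s=0.595670. N=√(1·6·1·6)=6.000000
k: max(0,(-1)−(-1))=0 … min(2+(-1),2−(-1))=1
  k=0: (−1)^0·6.0000/(6)·0.8032^4·0.5957^0 = +0.416253
  k=1: (−1)^1·6.0000/(2)·0.8032^2·0.5957^2 = -0.686771
d^2_{-1,-1}(1.2762) = +0.416253 -0.686771 = -0.270518
Attach z-rotation phases: D = e^{-i(-1)(3.8901)}·(-0.270518)·e^{-i(-1)(2.6022)} = -0.264625-0.056158i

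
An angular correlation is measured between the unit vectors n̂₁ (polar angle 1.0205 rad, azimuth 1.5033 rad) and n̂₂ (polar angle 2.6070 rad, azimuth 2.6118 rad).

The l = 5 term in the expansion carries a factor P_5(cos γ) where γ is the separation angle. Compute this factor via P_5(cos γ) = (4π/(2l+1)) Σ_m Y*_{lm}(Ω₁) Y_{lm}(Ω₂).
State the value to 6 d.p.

Addition theorem: P_5(cos γ) = (4π/11) Σ_m Y*_{lm}(Ω₁) Y_{lm}(Ω₂), m = −5…5:
  term(m=-5) = (0.002456, 0.002245)   from Y*(Ω₁)=(0.069144, 0.197045), Y(Ω₂)=(0.014039, -0.007536)
  term(m=-4) = (0.009475, -0.033150)   from Y*(Ω₁)=(0.390464, -0.108058), Y(Ω₂)=(0.044362, -0.072621)
  term(m=-3) = (-0.079750, 0.014834)   from Y*(Ω₁)=(-0.062955, -0.306643), Y(Ω₂)=(0.004815, -0.259087)
  term(m=-2) = (-0.032194, -0.042684)   from Y*(Ω₁)=(0.114594, -0.015564), Y(Ω₂)=(-0.226176, -0.403202)
  term(m=-1) = (-0.053661, 0.107685)   from Y*(Ω₁)=(-0.023164, -0.342668), Y(Ω₂)=(-0.302287, -0.177031)
  term(m=+0) = (0.008021, 0.000000)   from Y*(Ω₁)=(0.034783, -0.000000), Y(Ω₂)=(0.230595, 0.000000)
  term(m=+1) = (-0.053661, -0.107685)   from Y*(Ω₁)=(0.023164, -0.342668), Y(Ω₂)=(0.302287, -0.177031)
  term(m=+2) = (-0.032194, 0.042684)   from Y*(Ω₁)=(0.114594, 0.015564), Y(Ω₂)=(-0.226176, 0.403202)
  term(m=+3) = (-0.079750, -0.014834)   from Y*(Ω₁)=(0.062955, -0.306643), Y(Ω₂)=(-0.004815, -0.259087)
  term(m=+4) = (0.009475, 0.033150)   from Y*(Ω₁)=(0.390464, 0.108058), Y(Ω₂)=(0.044362, 0.072621)
  term(m=+5) = (0.002456, -0.002245)   from Y*(Ω₁)=(-0.069144, 0.197045), Y(Ω₂)=(-0.014039, -0.007536)
Total Σ_m = (-0.299328, 0.000000). Multiply by 1.142397: (-0.341951, 0.000000). P_5(cos γ) = -0.341951

-0.341951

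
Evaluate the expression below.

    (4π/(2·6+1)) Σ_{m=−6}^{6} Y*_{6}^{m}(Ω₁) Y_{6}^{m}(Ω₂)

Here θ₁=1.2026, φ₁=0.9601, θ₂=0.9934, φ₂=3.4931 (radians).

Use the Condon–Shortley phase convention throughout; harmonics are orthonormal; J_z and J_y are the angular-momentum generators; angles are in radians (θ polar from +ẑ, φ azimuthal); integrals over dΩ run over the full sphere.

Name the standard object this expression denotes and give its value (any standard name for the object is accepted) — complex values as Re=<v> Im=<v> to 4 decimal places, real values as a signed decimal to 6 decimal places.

Legendre polynomial (addition theorem), +0.327088

This sum is the spherical-harmonic addition theorem: it equals the Legendre polynomial P_l(cos γ) of the angle γ between the two directions.
Term-by-term m-sum for l=6 (normalisation 4π/13 = 0.966644):
  m=-6: (0.276081, -0.159022) × (-0.085692, -0.143526) = (-0.046482, -0.025998)  (running Σ = (-0.046482, -0.025998))
  m=-5: (0.037468, -0.424135) × (0.070036, 0.370674) = (0.159840, -0.015816)  (running Σ = (0.113358, -0.041814))
  m=-4: (-0.087975, -0.073921) × (0.065688, -0.395059) = (-0.034982, 0.029899)  (running Σ = (0.078376, -0.011915))
  m=-3: (0.289695, -0.077466) × (-0.028641, 0.050458) = (-0.004388, 0.016836)  (running Σ = (0.073988, 0.004922))
  m=-2: (0.075514, -0.207256) × (-0.250071, 0.211924) = (0.025039, 0.067832)  (running Σ = (0.099026, 0.072754))
  m=-1: (0.132271, 0.188971) × (0.178474, -0.065453) = (0.035976, 0.025069)  (running Σ = (0.135002, 0.097822))
  m=0: (0.242730, -0.000000) × (0.281674, 0.000000) = (0.068371, 0.000000)  (running Σ = (0.203373, 0.097822))
  m=1: (-0.132271, 0.188971) × (-0.178474, -0.065453) = (0.035976, -0.025069)  (running Σ = (0.239349, 0.072754))
  m=2: (0.075514, 0.207256) × (-0.250071, -0.211924) = (0.025039, -0.067832)  (running Σ = (0.264387, 0.004922))
  m=3: (-0.289695, -0.077466) × (0.028641, 0.050458) = (-0.004388, -0.016836)  (running Σ = (0.259999, -0.011915))
  m=4: (-0.087975, 0.073921) × (0.065688, 0.395059) = (-0.034982, -0.029899)  (running Σ = (0.225017, -0.041814))
  m=5: (-0.037468, -0.424135) × (-0.070036, 0.370674) = (0.159840, 0.015816)  (running Σ = (0.384857, -0.025998))
  m=6: (0.276081, 0.159022) × (-0.085692, 0.143526) = (-0.046482, 0.025998)  (running Σ = (0.338375, 0.000000))
Σ over m = (0.338375, 0.000000); ×(4π/13) → (0.327088, 0.000000). Real part: 0.327088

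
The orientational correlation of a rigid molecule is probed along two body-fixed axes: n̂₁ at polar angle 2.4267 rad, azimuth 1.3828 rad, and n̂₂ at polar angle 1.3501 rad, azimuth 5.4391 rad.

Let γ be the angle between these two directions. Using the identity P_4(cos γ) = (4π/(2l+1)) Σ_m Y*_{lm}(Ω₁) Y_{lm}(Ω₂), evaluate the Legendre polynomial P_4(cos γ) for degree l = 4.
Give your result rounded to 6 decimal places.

-0.365586

Term-by-term m-sum for l=4 (normalisation 4π/9 = 1.396263):
  term(m=-4) = -0.028493+0.016210i   from Y*(Ω₁)=+0.059683-0.055823i, Y(Ω₂)=-0.390134-0.093304i
  term(m=-3) = -0.062494-0.026236i   from Y*(Ω₁)=+0.142338+0.225032i, Y(Ω₂)=-0.208733+0.145682i
  term(m=-2) = +0.023281+0.088005i   from Y*(Ω₁)=-0.400053+0.157930i, Y(Ω₂)=+0.024786-0.210198i
  term(m=-1) = -0.038156+0.049562i   from Y*(Ω₁)=-0.043415-0.228207i, Y(Ω₂)=-0.178898-0.201232i
  term(m=+0) = -0.050109-0.000000i   from Y*(Ω₁)=-0.288351-0.000000i, Y(Ω₂)=+0.173778+0.000000i
  term(m=+1) = -0.038156-0.049562i   from Y*(Ω₁)=+0.043415-0.228207i, Y(Ω₂)=+0.178898-0.201232i
  term(m=+2) = +0.023281-0.088005i   from Y*(Ω₁)=-0.400053-0.157930i, Y(Ω₂)=+0.024786+0.210198i
  term(m=+3) = -0.062494+0.026236i   from Y*(Ω₁)=-0.142338+0.225032i, Y(Ω₂)=+0.208733+0.145682i
  term(m=+4) = -0.028493-0.016210i   from Y*(Ω₁)=+0.059683+0.055823i, Y(Ω₂)=-0.390134+0.093304i
Σ over m = -0.261832-0.000000i; ×(4π/9) → -0.365586-0.000000i. Real part: -0.365586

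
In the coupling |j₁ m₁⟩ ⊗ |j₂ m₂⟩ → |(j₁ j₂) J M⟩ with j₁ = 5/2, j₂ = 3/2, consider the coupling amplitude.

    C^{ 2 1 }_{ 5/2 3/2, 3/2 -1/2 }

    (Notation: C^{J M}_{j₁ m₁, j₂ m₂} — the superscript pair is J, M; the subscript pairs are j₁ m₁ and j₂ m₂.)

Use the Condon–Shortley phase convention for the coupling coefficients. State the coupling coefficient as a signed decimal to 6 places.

+0.154303  (= +√(1/42))

√[5·2!3!1!/7! · 4!1!1!2!3!1!] = √(24/7)
  +(−1)^0/∏(0,2,1,1,2,0)! = 1/4  (running 1/4)
  +(−1)^1/∏(1,1,0,0,3,1)! = -1/6  (running 1/12)
⟨..|..⟩ = √(24/7)·(1/12) = +0.154303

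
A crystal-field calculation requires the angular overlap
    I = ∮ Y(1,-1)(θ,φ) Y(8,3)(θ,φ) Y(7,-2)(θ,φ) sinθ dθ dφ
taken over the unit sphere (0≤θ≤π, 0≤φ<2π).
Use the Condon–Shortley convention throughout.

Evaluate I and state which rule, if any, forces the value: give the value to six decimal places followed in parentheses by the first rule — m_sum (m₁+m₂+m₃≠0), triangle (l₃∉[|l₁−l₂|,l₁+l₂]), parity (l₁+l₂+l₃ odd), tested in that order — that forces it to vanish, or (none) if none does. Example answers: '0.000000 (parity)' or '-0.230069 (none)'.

m-sum 0 ✓  L=16 even ✓  7≤7≤9 ✓
Π(2lᵢ+1) = 3×17×15 = 765
triangle coeff Δ(1,8,7) = 1/2040
Σ_t [1,1]: t=1:−1/25401600 = -1/25401600
(3j)²=8/255 [(1 8 7; 0 0 0)], sign=+1
Σ_t [2,2]: t=2:+1/87091200 = 1/87091200
(3j)²=11/408 [(1 8 7; -1 3 -2)], sign=-1
⇒ 4πI² = 11/17
I = (-1)√(11/17/(4π)) = -0.22691696
No selection rule forces the value: the integral is nonzero (none).

-0.226917 (none)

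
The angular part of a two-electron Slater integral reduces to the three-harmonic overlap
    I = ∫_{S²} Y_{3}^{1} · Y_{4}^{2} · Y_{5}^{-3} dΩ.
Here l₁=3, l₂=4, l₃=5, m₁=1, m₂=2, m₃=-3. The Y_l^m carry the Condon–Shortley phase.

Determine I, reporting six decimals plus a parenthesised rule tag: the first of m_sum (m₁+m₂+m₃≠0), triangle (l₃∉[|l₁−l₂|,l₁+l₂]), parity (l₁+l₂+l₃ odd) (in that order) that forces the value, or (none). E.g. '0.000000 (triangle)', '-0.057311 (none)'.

m-sum 0 ✓  L=12 even ✓  1≤5≤7 ✓
Π(2lᵢ+1) = 7×9×11 = 693
triangle coeff Δ(3,4,5) = 1/180180
Σ_t [0,2]: t=0:+1/576 t=1:−1/144 t=2:+1/576 = -1/288
(3j)²=20/1001 [(3 4 5; 0 0 0)], sign=+1
Σ_t [0,2]: t=0:+1/5760 t=1:−1/720 t=2:+1/2304 = -1/1280
(3j)²=27/1430 [(3 4 5; 1 2 -3)], sign=-1
⇒ 4πI² = 486/1859
I = (-1)√(486/1859/(4π)) = -0.14423595
No selection rule forces the value: the integral is nonzero (none).

-0.144236 (none)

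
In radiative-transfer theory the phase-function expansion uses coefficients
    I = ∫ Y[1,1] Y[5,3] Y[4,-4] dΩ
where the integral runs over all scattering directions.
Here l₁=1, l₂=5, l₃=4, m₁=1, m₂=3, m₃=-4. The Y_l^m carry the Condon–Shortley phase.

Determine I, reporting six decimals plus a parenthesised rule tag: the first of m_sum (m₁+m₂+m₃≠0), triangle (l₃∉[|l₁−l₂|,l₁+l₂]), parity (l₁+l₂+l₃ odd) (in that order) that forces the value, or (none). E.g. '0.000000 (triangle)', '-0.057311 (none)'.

Rules hold: Σm=0, L=10 even, 4≤4≤6.
N = 3·11·9 = 297
Δ = 2!·0!·8!/11! = 1/495
Racah Σ t=1..1: t=1:−1/576 = -1/576
⇒ 3j(1 5 4; 0 0 0)² = 5/99, sgn -1
Racah Σ t=0..0: t=0:+1/80640 = 1/80640
⇒ 3j(1 5 4; 1 3 -4)² = 1/495, sgn +1
4πI² = N·(3j₀)²·(3jₘ)² = 1/33
I = -1·√(0.030303/4π) = -0.04910640
No selection rule forces the value: the integral is nonzero (none).

-0.049106 (none)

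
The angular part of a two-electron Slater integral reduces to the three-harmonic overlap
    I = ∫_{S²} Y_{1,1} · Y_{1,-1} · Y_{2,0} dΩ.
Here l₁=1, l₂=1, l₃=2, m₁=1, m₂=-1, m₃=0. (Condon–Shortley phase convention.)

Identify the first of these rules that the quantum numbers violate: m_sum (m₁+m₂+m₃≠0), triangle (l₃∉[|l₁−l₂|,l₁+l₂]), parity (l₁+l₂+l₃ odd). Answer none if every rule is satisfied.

m₁+m₂+m₃ = 1 − 1 + 0 = 0  ✓
triangle: |1−1|=0 ≤ l₃=2 ≤ 1+1=2  ✓
parity: l₁+l₂+l₃ = 4 is even  ✓

none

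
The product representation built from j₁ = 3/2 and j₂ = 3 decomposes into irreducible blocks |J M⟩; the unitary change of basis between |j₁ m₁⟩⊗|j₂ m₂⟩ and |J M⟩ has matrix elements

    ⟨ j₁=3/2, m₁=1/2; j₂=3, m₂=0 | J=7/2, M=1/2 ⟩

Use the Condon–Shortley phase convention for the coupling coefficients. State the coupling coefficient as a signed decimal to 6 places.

j₁+j₂−J=1  J+j₁−j₂=2  J−j₁+j₂=5  j₁+j₂+J+1=9
(j₁±m₁, j₂±m₂, J±M) = (2,1,3,3,4,3)
P² = 384/7
sum k=0..1:
  [0] +1/12 = 1/12
  [1] −1/24 = -1/24
S = 1/24
C² = P²·S² = 2/21 ; C = +0.308607

+√(2/21) = +0.308607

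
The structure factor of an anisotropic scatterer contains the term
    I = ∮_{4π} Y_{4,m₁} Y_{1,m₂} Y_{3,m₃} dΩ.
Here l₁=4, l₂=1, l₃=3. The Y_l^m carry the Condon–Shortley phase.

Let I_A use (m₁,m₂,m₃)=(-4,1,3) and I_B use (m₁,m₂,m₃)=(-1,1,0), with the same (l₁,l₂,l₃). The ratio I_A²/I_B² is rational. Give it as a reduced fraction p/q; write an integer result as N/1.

14/5

Same 4,1,3: normalisation and zero-m 3j drop out of the ratio.
A: Δ: 2! 6! 0! / 9! → 1/252; sum: t=2:+1/1440 = 1/1440; 3j²(4 1 3; -4 1 3) = Δ·Π!·Σ² = 1/9  (sign +1)
B: Δ: 2! 6! 0! / 9! → 1/252; sum: t=2:+1/72 = 1/72; 3j²(4 1 3; -1 1 0) = Δ·Π!·Σ² = 5/126  (sign -1)
I_A²/I_B² = (1/9)/(5/126) = 14/5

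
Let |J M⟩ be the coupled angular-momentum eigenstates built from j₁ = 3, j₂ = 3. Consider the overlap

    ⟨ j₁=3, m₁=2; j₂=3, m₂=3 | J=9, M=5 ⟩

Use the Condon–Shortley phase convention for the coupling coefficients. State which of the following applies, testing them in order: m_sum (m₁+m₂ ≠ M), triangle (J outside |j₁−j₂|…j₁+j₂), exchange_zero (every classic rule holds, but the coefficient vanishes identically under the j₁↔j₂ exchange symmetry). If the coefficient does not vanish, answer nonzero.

m-sum: m₁+m₂ = 2+3 = 5, M = 5  ✓
triangle: need |j₁−j₂| ≤ J ≤ j₁+j₂, i.e. J ∈ [0, 6]; J = 9 is outside ✗ ⇒ coefficient is 0

triangle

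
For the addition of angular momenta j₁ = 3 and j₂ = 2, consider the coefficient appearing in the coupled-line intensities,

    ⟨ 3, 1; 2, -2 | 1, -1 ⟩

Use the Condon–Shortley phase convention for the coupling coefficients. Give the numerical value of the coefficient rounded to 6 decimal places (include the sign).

+√(1/35) ≈ +0.169031

j₁+j₂−J=4  J+j₁−j₂=2  J−j₁+j₂=0  j₁+j₂+J+1=7
(j₁±m₁, j₂±m₂, J±M) = (4,2,0,4,0,2)
P² = 2304/35
sum k=0..0:
  [0] +1/48 = 1/48
S = 1/48
C² = P²·S² = 1/35 ; C = +0.169031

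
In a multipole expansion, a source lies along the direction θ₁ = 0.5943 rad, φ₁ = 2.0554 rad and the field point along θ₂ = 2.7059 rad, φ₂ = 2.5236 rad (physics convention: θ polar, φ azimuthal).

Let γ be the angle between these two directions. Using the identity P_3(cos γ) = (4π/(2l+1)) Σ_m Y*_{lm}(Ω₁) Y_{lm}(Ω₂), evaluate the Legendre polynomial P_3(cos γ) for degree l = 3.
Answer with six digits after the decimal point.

Expand P_3 via completeness: Σ_{m} conj(Y_{3,m}) at Ω₁ times Y_{3,m} at Ω₂ —
  term(m=-3) = (0.000380, -0.002266)   from Y*(Ω₁)=(0.072743, -0.008549), Y(Ω₂)=(0.008763, -0.030114)
  term(m=-2) = (-0.025966, 0.035286)   from Y*(Ω₁)=(-0.150247, -0.218868), Y(Ω₂)=(-0.054226, -0.155863)
  term(m=-1) = (0.166586, -0.084243)   from Y*(Ω₁)=(-0.205053, 0.389481), Y(Ω₂)=(-0.345666, -0.245728)
  term(m=+0) = (-0.050179, 0.000000)   from Y*(Ω₁)=(0.133694, -0.000000), Y(Ω₂)=(-0.375331, 0.000000)
  term(m=+1) = (0.166586, 0.084243)   from Y*(Ω₁)=(0.205053, 0.389481), Y(Ω₂)=(0.345666, -0.245728)
  term(m=+2) = (-0.025966, -0.035286)   from Y*(Ω₁)=(-0.150247, 0.218868), Y(Ω₂)=(-0.054226, 0.155863)
  term(m=+3) = (0.000380, 0.002266)   from Y*(Ω₁)=(-0.072743, -0.008549), Y(Ω₂)=(-0.008763, -0.030114)
Σ over m = (0.231821, -0.000000); ×(4π/7) → (0.416164, -0.000000). Real part: 0.416164

0.416164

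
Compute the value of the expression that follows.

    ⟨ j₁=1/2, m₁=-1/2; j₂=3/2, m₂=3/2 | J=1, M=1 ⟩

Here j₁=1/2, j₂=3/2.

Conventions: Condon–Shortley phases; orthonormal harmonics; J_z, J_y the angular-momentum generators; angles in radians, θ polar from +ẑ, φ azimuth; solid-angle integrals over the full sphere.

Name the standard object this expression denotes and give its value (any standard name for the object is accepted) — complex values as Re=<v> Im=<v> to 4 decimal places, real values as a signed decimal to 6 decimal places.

This is a Clebsch–Gordan (vector-coupling) coefficient.
j₁+j₂−J=1  J+j₁−j₂=0  J−j₁+j₂=2  j₁+j₂+J+1=4
(j₁±m₁, j₂±m₂, J±M) = (0,1,3,0,2,0)
P² = 3
sum k=1..1:
  [1] −1/2 = -1/2
S = -1/2
C² = P²·S² = 3/4 ; C = -0.866025

Clebsch–Gordan coefficient, −√(3/4) ≈ -0.866025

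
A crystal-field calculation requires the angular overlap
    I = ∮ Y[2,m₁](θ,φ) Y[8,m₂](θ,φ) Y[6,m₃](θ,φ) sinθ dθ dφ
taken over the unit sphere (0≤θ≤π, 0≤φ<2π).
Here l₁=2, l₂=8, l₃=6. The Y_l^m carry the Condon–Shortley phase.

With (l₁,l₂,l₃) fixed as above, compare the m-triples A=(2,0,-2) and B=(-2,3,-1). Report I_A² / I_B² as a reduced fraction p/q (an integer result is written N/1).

Shared (l₁,l₂,l₃)=(2,8,6): N and (l;000)² cancel in I_A²/I_B².
A: Δ = 4!·0!·12!/17! = 1/30940; Racah Σ t=0..0: t=0:+1/23224320 = 1/23224320; ⇒ 3j(2 8 6; 2 0 -2)² = 1/442, sgn +1
B: Δ = 4!·0!·12!/17! = 1/30940; Racah Σ t=4..4: t=4:+1/14515200 = 1/14515200; ⇒ 3j(2 8 6; -2 3 -1)² = 33/3094, sgn -1
I_A²/I_B² = (1/442)/(33/3094) = 7/33

7/33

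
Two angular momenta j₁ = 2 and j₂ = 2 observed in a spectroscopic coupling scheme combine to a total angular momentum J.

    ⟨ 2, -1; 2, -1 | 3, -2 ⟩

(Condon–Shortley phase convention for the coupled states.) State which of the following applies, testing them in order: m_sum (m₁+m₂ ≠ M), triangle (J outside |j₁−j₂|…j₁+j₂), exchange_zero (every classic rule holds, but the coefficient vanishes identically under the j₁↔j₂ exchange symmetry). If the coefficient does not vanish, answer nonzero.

m-sum: m₁+m₂ = -1+(-1) = -2, M = -2  ✓
triangle: |j₁−j₂| = 0 ≤ J = 3 ≤ j₁+j₂ = 4  ✓
exchange: j₁=j₂ and m₁=m₂, and (−1)^(j₁+j₂−J) = (−1)^1 = −1 forces ⟨j₁m₁;j₂m₂|JM⟩ = −⟨j₂m₂;j₁m₁|JM⟩ = −⟨j₁m₁;j₂m₂|JM⟩ ⇒ the coefficient vanishes identically
Racah sum check: Σ_k collapses to 0 ⇒ CG = 0

exchange_zero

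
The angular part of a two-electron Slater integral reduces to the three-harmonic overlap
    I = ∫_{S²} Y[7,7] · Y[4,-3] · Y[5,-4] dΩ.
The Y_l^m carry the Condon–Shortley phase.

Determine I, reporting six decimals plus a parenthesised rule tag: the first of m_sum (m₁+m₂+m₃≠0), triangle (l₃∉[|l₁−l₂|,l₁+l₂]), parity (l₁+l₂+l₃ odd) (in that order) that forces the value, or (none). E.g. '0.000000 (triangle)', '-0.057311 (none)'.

-0.216112 (none)

m-sum 0 ✓  L=16 even ✓  3≤5≤11 ✓
Π(2lᵢ+1) = 15×9×11 = 1485
triangle coeff Δ(7,4,5) = 1/6126120
Σ_t [2,4]: t=2:+1/69120 t=3:−1/20736 t=4:+1/69120 = -1/51840
(3j)²=280/21879 [(7 4 5; 0 0 0)], sign=+1
Σ_t [0,0]: t=0:+1/29030400 = 1/29030400
(3j)²=21/680 [(7 4 5; 7 -3 -4)], sign=-1
⇒ 4πI² = 2205/3757
I = (-1)√(2205/3757/(4π)) = -0.21611194
No selection rule forces the value: the integral is nonzero (none).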